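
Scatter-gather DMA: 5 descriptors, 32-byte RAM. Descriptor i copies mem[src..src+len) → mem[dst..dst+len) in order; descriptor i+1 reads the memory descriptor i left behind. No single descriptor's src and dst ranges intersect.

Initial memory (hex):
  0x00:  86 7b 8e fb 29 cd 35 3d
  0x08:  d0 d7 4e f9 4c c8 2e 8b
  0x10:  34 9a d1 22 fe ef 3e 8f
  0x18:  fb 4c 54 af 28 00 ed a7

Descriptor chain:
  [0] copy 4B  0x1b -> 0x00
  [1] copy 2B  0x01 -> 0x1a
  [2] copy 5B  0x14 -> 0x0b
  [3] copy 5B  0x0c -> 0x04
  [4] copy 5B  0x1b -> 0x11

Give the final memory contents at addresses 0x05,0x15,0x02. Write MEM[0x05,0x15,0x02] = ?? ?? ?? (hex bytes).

MEM[0x05,0x15,0x02] = 3e a7 00

[0] 0x1b->0x00 len=4 : af 28 00 ed
[1] 0x01->0x1a len=2 : 28 00
[2] 0x14->0x0b len=5 : fe ef 3e 8f fb
[3] 0x0c->0x04 len=5 : ef 3e 8f fb 34
[4] 0x1b->0x11 len=5 : 00 28 00 ed a7
query mem[0x05]=0x3e, mem[0x15]=0xa7, mem[0x02]=0x00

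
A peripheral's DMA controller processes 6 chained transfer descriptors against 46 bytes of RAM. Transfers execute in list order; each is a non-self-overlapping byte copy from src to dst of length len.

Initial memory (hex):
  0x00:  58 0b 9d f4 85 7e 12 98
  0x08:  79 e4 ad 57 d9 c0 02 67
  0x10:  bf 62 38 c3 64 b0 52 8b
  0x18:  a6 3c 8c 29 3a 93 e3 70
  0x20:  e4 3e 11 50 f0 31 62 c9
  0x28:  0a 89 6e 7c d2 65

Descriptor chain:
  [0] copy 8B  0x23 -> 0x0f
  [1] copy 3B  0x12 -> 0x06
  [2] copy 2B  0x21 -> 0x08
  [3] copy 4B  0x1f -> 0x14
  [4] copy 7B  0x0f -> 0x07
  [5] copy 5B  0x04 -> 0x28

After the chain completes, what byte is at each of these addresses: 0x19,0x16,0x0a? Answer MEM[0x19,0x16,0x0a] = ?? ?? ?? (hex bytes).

  after D0: wrote 8B at 0x0f = 50f03162c90a896e
  after D1: wrote 3B at 0x06 = 62c90a
  after D2: wrote 2B at 0x08 = 3e11
  after D3: wrote 4B at 0x14 = 70e43e11
  after D4: wrote 7B at 0x07 = 50f03162c970e4
  after D5: wrote 5B at 0x28 = 857e6250f0
query mem[0x19]=0x3c, mem[0x16]=0x3e, mem[0x0a]=0x62

MEM[0x19,0x16,0x0a] = 3c 3e 62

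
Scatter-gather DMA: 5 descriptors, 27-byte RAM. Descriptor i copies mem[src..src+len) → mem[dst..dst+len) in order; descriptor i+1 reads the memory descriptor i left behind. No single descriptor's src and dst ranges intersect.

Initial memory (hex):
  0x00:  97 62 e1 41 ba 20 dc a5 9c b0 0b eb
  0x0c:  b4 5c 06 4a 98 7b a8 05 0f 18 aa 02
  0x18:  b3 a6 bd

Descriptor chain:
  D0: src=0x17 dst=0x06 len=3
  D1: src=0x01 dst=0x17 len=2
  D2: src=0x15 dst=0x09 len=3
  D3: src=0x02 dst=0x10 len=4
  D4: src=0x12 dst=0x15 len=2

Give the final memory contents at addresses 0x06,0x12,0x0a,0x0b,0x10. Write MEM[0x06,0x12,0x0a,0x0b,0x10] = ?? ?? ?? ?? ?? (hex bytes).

  after D0: wrote 3B at 0x06 = 02b3a6
  after D1: wrote 2B at 0x17 = 62e1
  after D2: wrote 3B at 0x09 = 18aa62
  after D3: wrote 4B at 0x10 = e141ba20
  after D4: wrote 2B at 0x15 = ba20
query mem[0x06]=0x02, mem[0x12]=0xba, mem[0x0a]=0xaa, mem[0x0b]=0x62, mem[0x10]=0xe1

MEM[0x06,0x12,0x0a,0x0b,0x10] = 02 ba aa 62 e1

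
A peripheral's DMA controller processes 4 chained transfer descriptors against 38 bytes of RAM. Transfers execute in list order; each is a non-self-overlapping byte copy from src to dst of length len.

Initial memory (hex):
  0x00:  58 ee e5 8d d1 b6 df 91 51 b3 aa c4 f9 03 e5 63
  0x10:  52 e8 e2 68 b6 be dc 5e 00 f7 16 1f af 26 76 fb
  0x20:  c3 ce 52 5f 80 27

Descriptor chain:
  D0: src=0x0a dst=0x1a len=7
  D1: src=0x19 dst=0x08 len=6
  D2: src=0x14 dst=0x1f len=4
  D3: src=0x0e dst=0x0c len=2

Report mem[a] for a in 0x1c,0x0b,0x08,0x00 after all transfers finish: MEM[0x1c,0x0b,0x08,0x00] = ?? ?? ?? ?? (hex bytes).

MEM[0x1c,0x0b,0x08,0x00] = f9 f9 f7 58

D0: mem[0x1a..0x20] <- [aa c4 f9 03 e5 63 52]
D1: mem[0x08..0x0d] <- [f7 aa c4 f9 03 e5]
D2: mem[0x1f..0x22] <- [b6 be dc 5e]
D3: mem[0x0c..0x0d] <- [e5 63]
query mem[0x1c]=0xf9, mem[0x0b]=0xf9, mem[0x08]=0xf7, mem[0x00]=0x58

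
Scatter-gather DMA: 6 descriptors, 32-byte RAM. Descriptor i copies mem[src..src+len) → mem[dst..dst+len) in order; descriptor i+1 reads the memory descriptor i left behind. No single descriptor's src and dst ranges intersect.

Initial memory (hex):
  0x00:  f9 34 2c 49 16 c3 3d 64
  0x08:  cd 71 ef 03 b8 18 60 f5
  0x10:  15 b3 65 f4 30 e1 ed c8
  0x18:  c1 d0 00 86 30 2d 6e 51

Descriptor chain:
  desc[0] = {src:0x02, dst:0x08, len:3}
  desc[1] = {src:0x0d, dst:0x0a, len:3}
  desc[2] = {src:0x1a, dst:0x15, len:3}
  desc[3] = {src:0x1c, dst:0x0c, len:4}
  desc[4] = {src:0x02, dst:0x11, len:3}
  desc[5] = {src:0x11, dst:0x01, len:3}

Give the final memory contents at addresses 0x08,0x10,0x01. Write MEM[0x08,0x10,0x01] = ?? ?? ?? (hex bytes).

MEM[0x08,0x10,0x01] = 2c 15 2c

  after D0: wrote 3B at 0x08 = 2c4916
  after D1: wrote 3B at 0x0a = 1860f5
  after D2: wrote 3B at 0x15 = 008630
  after D3: wrote 4B at 0x0c = 302d6e51
  after D4: wrote 3B at 0x11 = 2c4916
  after D5: wrote 3B at 0x01 = 2c4916
query mem[0x08]=0x2c, mem[0x10]=0x15, mem[0x01]=0x2c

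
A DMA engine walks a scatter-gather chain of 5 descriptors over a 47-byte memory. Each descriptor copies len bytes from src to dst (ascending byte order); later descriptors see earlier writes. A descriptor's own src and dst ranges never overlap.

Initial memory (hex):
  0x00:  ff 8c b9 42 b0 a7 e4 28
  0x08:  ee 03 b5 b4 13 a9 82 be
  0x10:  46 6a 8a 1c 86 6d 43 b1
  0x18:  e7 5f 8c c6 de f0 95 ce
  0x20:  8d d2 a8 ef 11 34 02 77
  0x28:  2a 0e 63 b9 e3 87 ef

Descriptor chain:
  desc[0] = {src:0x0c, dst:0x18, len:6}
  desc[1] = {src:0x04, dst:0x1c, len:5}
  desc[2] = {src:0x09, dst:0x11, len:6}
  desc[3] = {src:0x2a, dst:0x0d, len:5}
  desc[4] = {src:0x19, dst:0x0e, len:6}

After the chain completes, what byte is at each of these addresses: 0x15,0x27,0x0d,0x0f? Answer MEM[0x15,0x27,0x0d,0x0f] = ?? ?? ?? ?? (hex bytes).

#0 dst[0x18+6] := {0x13,0xa9,0x82,0xbe,0x46,0x6a}
#1 dst[0x1c+5] := {0xb0,0xa7,0xe4,0x28,0xee}
#2 dst[0x11+6] := {0x03,0xb5,0xb4,0x13,0xa9,0x82}
#3 dst[0x0d+5] := {0x63,0xb9,0xe3,0x87,0xef}
#4 dst[0x0e+6] := {0xa9,0x82,0xbe,0xb0,0xa7,0xe4}
query mem[0x15]=0xa9, mem[0x27]=0x77, mem[0x0d]=0x63, mem[0x0f]=0x82

MEM[0x15,0x27,0x0d,0x0f] = a9 77 63 82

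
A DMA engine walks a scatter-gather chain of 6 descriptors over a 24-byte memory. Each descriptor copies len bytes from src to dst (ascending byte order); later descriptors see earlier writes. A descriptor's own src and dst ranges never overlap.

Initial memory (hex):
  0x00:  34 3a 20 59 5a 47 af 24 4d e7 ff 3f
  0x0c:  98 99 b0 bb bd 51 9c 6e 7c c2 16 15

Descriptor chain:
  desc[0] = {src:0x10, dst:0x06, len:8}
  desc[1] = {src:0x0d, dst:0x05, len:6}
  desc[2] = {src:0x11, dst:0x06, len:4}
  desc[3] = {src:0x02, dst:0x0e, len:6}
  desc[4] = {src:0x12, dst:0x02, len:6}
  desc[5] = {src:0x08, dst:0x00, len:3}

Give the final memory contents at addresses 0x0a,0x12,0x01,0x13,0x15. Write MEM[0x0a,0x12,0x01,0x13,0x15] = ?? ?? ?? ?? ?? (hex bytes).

MEM[0x0a,0x12,0x01,0x13,0x15] = 9c 51 7c 9c c2

[0] 0x10->0x06 len=8 : bd 51 9c 6e 7c c2 16 15
[1] 0x0d->0x05 len=6 : 15 b0 bb bd 51 9c
[2] 0x11->0x06 len=4 : 51 9c 6e 7c
[3] 0x02->0x0e len=6 : 20 59 5a 15 51 9c
[4] 0x12->0x02 len=6 : 51 9c 7c c2 16 15
[5] 0x08->0x00 len=3 : 6e 7c 9c
query mem[0x0a]=0x9c, mem[0x12]=0x51, mem[0x01]=0x7c, mem[0x13]=0x9c, mem[0x15]=0xc2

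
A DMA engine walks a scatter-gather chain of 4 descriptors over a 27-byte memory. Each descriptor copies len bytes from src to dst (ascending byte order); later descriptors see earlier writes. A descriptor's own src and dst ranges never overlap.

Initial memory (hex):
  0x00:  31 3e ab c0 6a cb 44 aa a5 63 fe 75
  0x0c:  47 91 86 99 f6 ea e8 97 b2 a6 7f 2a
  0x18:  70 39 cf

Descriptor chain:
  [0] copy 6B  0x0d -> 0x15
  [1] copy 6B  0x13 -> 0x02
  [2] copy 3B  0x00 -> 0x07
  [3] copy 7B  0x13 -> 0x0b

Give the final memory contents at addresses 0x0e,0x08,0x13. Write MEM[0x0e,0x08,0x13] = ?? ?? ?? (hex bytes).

MEM[0x0e,0x08,0x13] = 86 3e 97

  after D0: wrote 6B at 0x15 = 918699f6eae8
  after D1: wrote 6B at 0x02 = 97b2918699f6
  after D2: wrote 3B at 0x07 = 313e97
  after D3: wrote 7B at 0x0b = 97b2918699f6ea
query mem[0x0e]=0x86, mem[0x08]=0x3e, mem[0x13]=0x97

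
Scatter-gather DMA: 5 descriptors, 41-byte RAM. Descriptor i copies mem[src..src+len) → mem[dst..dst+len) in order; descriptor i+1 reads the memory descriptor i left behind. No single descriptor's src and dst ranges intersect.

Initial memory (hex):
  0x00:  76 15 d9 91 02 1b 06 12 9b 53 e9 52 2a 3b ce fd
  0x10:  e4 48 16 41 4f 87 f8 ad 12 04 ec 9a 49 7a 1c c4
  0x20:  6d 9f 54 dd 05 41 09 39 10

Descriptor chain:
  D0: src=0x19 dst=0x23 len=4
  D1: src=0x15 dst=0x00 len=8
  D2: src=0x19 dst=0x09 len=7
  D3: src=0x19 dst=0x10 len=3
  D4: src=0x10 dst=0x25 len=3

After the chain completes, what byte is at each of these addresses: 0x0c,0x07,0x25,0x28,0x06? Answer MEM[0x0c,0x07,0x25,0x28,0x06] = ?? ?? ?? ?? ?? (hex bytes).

[0] 0x19->0x23 len=4 : 04 ec 9a 49
[1] 0x15->0x00 len=8 : 87 f8 ad 12 04 ec 9a 49
[2] 0x19->0x09 len=7 : 04 ec 9a 49 7a 1c c4
[3] 0x19->0x10 len=3 : 04 ec 9a
[4] 0x10->0x25 len=3 : 04 ec 9a
query mem[0x0c]=0x49, mem[0x07]=0x49, mem[0x25]=0x04, mem[0x28]=0x10, mem[0x06]=0x9a

MEM[0x0c,0x07,0x25,0x28,0x06] = 49 49 04 10 9a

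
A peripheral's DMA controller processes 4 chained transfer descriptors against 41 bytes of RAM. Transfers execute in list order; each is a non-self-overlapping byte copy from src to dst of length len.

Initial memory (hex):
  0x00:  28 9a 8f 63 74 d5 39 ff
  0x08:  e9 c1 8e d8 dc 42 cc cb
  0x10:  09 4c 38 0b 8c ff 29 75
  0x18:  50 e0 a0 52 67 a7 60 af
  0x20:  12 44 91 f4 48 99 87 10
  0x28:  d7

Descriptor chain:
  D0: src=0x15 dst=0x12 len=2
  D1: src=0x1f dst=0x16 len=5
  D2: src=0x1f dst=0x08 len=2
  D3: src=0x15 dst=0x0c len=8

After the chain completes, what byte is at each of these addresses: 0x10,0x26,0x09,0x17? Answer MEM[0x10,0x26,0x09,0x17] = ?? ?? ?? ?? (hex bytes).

[0] 0x15->0x12 len=2 : ff 29
[1] 0x1f->0x16 len=5 : af 12 44 91 f4
[2] 0x1f->0x08 len=2 : af 12
[3] 0x15->0x0c len=8 : ff af 12 44 91 f4 52 67
query mem[0x10]=0x91, mem[0x26]=0x87, mem[0x09]=0x12, mem[0x17]=0x12

MEM[0x10,0x26,0x09,0x17] = 91 87 12 12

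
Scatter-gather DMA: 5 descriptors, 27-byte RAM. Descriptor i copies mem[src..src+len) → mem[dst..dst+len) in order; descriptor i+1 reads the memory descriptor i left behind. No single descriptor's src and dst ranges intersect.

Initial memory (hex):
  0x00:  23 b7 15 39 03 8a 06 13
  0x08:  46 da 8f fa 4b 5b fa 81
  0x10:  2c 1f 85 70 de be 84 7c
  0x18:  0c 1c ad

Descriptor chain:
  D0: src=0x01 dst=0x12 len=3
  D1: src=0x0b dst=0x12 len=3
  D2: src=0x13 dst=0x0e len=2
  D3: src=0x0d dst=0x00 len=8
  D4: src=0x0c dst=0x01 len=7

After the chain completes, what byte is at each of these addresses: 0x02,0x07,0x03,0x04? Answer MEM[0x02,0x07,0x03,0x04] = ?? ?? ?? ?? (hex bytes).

D0: mem[0x12..0x14] <- [b7 15 39]
D1: mem[0x12..0x14] <- [fa 4b 5b]
D2: mem[0x0e..0x0f] <- [4b 5b]
D3: mem[0x00..0x07] <- [5b 4b 5b 2c 1f fa 4b 5b]
D4: mem[0x01..0x07] <- [4b 5b 4b 5b 2c 1f fa]
query mem[0x02]=0x5b, mem[0x07]=0xfa, mem[0x03]=0x4b, mem[0x04]=0x5b

MEM[0x02,0x07,0x03,0x04] = 5b fa 4b 5b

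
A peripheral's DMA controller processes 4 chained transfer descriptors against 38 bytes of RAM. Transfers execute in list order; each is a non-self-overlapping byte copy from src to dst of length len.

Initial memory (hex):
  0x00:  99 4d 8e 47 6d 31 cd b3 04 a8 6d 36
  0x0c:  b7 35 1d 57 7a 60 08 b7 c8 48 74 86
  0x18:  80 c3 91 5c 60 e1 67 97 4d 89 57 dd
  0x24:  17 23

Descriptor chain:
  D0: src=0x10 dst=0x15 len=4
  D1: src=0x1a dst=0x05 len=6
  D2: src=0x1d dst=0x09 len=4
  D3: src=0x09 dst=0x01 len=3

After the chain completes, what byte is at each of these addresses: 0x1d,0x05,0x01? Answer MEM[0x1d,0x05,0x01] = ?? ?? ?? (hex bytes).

MEM[0x1d,0x05,0x01] = e1 91 e1

[0] 0x10->0x15 len=4 : 7a 60 08 b7
[1] 0x1a->0x05 len=6 : 91 5c 60 e1 67 97
[2] 0x1d->0x09 len=4 : e1 67 97 4d
[3] 0x09->0x01 len=3 : e1 67 97
query mem[0x1d]=0xe1, mem[0x05]=0x91, mem[0x01]=0xe1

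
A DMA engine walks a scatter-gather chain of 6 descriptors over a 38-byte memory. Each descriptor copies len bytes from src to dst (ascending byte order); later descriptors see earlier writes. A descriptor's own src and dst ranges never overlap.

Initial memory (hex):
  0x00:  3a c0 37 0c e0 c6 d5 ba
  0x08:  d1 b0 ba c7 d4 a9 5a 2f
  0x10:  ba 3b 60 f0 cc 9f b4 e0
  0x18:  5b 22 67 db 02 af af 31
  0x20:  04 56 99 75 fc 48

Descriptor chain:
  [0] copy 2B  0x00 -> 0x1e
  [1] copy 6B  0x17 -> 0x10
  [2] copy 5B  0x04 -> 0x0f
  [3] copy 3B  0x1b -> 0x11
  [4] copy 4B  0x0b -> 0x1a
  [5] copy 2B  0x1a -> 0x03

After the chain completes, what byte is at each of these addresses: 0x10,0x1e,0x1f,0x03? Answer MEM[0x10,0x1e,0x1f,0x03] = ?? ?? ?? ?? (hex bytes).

MEM[0x10,0x1e,0x1f,0x03] = c6 3a c0 c7

[0] 0x00->0x1e len=2 : 3a c0
[1] 0x17->0x10 len=6 : e0 5b 22 67 db 02
[2] 0x04->0x0f len=5 : e0 c6 d5 ba d1
[3] 0x1b->0x11 len=3 : db 02 af
[4] 0x0b->0x1a len=4 : c7 d4 a9 5a
[5] 0x1a->0x03 len=2 : c7 d4
query mem[0x10]=0xc6, mem[0x1e]=0x3a, mem[0x1f]=0xc0, mem[0x03]=0xc7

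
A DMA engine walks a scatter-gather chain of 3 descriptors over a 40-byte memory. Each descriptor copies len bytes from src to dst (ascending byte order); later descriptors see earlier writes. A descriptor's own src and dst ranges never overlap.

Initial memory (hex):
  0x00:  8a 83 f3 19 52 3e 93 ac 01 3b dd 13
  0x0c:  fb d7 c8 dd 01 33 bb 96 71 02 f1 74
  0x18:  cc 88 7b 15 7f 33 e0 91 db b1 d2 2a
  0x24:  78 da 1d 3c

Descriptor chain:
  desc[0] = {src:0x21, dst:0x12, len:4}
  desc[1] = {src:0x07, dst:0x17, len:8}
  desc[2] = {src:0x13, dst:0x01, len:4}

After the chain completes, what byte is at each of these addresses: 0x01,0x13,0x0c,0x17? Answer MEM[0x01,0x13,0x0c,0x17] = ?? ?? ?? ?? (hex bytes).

  after D0: wrote 4B at 0x12 = b1d22a78
  after D1: wrote 8B at 0x17 = ac013bdd13fbd7c8
  after D2: wrote 4B at 0x01 = d22a78f1
query mem[0x01]=0xd2, mem[0x13]=0xd2, mem[0x0c]=0xfb, mem[0x17]=0xac

MEM[0x01,0x13,0x0c,0x17] = d2 d2 fb ac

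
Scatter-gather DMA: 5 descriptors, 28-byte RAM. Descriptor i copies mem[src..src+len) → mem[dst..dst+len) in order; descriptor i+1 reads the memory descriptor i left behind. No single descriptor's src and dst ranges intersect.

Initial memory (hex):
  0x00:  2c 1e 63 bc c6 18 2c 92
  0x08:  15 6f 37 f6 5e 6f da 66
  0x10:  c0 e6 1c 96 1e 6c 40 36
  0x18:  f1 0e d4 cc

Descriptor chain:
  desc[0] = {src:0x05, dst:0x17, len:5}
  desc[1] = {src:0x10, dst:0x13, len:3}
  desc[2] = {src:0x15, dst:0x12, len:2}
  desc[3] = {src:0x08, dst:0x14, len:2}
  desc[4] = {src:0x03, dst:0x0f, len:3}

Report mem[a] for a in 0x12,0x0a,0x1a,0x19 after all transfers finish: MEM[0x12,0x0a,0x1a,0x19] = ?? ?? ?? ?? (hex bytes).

  after D0: wrote 5B at 0x17 = 182c92156f
  after D1: wrote 3B at 0x13 = c0e61c
  after D2: wrote 2B at 0x12 = 1c40
  after D3: wrote 2B at 0x14 = 156f
  after D4: wrote 3B at 0x0f = bcc618
query mem[0x12]=0x1c, mem[0x0a]=0x37, mem[0x1a]=0x15, mem[0x19]=0x92

MEM[0x12,0x0a,0x1a,0x19] = 1c 37 15 92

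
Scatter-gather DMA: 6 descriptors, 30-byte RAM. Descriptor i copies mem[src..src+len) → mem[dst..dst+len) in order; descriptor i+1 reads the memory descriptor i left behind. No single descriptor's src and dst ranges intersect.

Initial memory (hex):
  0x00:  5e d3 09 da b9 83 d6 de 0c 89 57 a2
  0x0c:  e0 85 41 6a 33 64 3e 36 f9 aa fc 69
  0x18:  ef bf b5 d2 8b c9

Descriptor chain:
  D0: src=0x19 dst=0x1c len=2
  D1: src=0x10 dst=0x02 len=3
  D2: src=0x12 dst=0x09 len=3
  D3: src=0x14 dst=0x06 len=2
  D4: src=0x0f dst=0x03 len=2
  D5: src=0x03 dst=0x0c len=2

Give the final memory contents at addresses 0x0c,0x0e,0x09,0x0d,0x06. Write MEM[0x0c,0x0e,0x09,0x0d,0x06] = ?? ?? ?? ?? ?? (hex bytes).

MEM[0x0c,0x0e,0x09,0x0d,0x06] = 6a 41 3e 33 f9

  after D0: wrote 2B at 0x1c = bfb5
  after D1: wrote 3B at 0x02 = 33643e
  after D2: wrote 3B at 0x09 = 3e36f9
  after D3: wrote 2B at 0x06 = f9aa
  after D4: wrote 2B at 0x03 = 6a33
  after D5: wrote 2B at 0x0c = 6a33
query mem[0x0c]=0x6a, mem[0x0e]=0x41, mem[0x09]=0x3e, mem[0x0d]=0x33, mem[0x06]=0xf9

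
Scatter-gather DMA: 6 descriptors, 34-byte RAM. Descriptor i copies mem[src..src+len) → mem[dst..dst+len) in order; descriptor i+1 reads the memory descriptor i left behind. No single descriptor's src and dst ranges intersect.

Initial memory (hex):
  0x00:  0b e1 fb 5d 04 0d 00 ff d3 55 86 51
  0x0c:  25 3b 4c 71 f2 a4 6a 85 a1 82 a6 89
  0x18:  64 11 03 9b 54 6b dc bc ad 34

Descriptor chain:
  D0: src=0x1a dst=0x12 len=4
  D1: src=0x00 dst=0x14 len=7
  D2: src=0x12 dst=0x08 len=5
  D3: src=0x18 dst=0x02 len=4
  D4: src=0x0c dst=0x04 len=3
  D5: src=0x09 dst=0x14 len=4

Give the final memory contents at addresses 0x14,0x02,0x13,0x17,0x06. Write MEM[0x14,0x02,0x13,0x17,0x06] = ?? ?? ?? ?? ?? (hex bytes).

#0 dst[0x12+4] := {0x03,0x9b,0x54,0x6b}
#1 dst[0x14+7] := {0x0b,0xe1,0xfb,0x5d,0x04,0x0d,0x00}
#2 dst[0x08+5] := {0x03,0x9b,0x0b,0xe1,0xfb}
#3 dst[0x02+4] := {0x04,0x0d,0x00,0x9b}
#4 dst[0x04+3] := {0xfb,0x3b,0x4c}
#5 dst[0x14+4] := {0x9b,0x0b,0xe1,0xfb}
query mem[0x14]=0x9b, mem[0x02]=0x04, mem[0x13]=0x9b, mem[0x17]=0xfb, mem[0x06]=0x4c

MEM[0x14,0x02,0x13,0x17,0x06] = 9b 04 9b fb 4c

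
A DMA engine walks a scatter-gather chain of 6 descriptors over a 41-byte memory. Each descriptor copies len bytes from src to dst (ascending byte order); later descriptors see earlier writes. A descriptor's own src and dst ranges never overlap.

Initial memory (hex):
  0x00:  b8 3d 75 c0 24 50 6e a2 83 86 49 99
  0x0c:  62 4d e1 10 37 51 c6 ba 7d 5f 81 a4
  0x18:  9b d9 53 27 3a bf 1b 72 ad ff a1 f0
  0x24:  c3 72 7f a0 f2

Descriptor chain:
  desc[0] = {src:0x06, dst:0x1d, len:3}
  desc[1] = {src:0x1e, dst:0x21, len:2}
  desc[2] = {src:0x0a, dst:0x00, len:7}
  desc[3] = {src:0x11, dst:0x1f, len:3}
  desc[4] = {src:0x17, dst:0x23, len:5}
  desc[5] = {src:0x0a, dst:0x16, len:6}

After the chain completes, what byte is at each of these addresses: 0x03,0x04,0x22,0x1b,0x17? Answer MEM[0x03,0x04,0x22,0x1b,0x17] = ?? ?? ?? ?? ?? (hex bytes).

  after D0: wrote 3B at 0x1d = 6ea283
  after D1: wrote 2B at 0x21 = a283
  after D2: wrote 7B at 0x00 = 4999624de11037
  after D3: wrote 3B at 0x1f = 51c6ba
  after D4: wrote 5B at 0x23 = a49bd95327
  after D5: wrote 6B at 0x16 = 4999624de110
query mem[0x03]=0x4d, mem[0x04]=0xe1, mem[0x22]=0x83, mem[0x1b]=0x10, mem[0x17]=0x99

MEM[0x03,0x04,0x22,0x1b,0x17] = 4d e1 83 10 99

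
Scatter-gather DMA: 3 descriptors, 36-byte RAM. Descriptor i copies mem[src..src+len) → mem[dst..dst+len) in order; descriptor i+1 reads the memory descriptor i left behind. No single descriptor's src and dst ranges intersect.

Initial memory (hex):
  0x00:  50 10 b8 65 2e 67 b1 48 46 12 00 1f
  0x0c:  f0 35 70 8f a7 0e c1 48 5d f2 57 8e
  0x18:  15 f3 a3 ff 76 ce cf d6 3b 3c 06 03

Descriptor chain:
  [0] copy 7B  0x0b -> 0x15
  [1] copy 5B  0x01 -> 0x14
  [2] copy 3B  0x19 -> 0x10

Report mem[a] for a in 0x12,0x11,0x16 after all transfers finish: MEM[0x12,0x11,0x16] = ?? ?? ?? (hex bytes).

[0] 0x0b->0x15 len=7 : 1f f0 35 70 8f a7 0e
[1] 0x01->0x14 len=5 : 10 b8 65 2e 67
[2] 0x19->0x10 len=3 : 8f a7 0e
query mem[0x12]=0x0e, mem[0x11]=0xa7, mem[0x16]=0x65

MEM[0x12,0x11,0x16] = 0e a7 65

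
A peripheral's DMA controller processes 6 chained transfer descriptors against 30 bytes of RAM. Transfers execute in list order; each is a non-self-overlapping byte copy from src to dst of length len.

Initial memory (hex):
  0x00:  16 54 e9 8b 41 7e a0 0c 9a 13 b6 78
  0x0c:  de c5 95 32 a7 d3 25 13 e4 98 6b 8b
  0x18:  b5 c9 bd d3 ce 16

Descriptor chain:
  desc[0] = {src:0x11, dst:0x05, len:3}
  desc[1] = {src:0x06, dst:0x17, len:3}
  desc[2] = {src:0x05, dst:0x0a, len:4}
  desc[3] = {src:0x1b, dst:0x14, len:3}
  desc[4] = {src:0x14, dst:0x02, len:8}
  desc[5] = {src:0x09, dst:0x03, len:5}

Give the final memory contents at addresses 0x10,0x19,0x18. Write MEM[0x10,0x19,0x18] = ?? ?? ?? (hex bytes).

[0] 0x11->0x05 len=3 : d3 25 13
[1] 0x06->0x17 len=3 : 25 13 9a
[2] 0x05->0x0a len=4 : d3 25 13 9a
[3] 0x1b->0x14 len=3 : d3 ce 16
[4] 0x14->0x02 len=8 : d3 ce 16 25 13 9a bd d3
[5] 0x09->0x03 len=5 : d3 d3 25 13 9a
query mem[0x10]=0xa7, mem[0x19]=0x9a, mem[0x18]=0x13

MEM[0x10,0x19,0x18] = a7 9a 13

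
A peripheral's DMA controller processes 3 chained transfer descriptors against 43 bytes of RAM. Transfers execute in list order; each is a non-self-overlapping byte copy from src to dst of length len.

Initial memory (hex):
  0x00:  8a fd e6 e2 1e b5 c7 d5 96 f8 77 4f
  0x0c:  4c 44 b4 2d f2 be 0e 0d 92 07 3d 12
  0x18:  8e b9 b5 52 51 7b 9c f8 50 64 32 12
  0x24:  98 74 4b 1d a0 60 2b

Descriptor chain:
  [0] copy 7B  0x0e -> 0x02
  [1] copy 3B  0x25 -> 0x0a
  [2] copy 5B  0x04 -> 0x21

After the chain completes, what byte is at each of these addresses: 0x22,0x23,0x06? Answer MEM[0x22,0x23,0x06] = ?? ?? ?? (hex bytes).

#0 dst[0x02+7] := {0xb4,0x2d,0xf2,0xbe,0x0e,0x0d,0x92}
#1 dst[0x0a+3] := {0x74,0x4b,0x1d}
#2 dst[0x21+5] := {0xf2,0xbe,0x0e,0x0d,0x92}
query mem[0x22]=0xbe, mem[0x23]=0x0e, mem[0x06]=0x0e

MEM[0x22,0x23,0x06] = be 0e 0e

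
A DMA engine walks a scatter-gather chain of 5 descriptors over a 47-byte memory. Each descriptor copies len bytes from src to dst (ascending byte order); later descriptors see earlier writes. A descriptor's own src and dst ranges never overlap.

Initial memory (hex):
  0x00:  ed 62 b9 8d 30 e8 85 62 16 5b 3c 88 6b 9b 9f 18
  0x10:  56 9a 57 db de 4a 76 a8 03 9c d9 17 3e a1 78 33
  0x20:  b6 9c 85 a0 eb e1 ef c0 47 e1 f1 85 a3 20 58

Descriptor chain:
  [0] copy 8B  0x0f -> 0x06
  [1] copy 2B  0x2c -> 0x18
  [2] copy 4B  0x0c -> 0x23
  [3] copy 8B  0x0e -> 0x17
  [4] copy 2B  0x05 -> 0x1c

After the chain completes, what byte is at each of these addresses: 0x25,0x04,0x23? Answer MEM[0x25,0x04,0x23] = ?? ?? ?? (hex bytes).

MEM[0x25,0x04,0x23] = 9f 30 4a

[0] 0x0f->0x06 len=8 : 18 56 9a 57 db de 4a 76
[1] 0x2c->0x18 len=2 : a3 20
[2] 0x0c->0x23 len=4 : 4a 76 9f 18
[3] 0x0e->0x17 len=8 : 9f 18 56 9a 57 db de 4a
[4] 0x05->0x1c len=2 : e8 18
query mem[0x25]=0x9f, mem[0x04]=0x30, mem[0x23]=0x4a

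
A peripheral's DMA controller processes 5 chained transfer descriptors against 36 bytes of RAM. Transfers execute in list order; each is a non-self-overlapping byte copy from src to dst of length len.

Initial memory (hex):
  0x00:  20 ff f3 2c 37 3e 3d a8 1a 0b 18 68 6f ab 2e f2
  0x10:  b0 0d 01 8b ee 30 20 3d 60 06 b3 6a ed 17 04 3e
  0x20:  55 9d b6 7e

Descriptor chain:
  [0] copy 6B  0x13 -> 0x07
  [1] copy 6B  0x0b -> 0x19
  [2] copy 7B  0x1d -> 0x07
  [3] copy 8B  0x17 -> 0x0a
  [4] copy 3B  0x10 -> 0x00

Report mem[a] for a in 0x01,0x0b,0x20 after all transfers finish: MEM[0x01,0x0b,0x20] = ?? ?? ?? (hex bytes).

MEM[0x01,0x0b,0x20] = b0 60 55

  after D0: wrote 6B at 0x07 = 8bee30203d60
  after D1: wrote 6B at 0x19 = 3d60ab2ef2b0
  after D2: wrote 7B at 0x07 = f2b03e559db67e
  after D3: wrote 8B at 0x0a = 3d603d60ab2ef2b0
  after D4: wrote 3B at 0x00 = f2b001
query mem[0x01]=0xb0, mem[0x0b]=0x60, mem[0x20]=0x55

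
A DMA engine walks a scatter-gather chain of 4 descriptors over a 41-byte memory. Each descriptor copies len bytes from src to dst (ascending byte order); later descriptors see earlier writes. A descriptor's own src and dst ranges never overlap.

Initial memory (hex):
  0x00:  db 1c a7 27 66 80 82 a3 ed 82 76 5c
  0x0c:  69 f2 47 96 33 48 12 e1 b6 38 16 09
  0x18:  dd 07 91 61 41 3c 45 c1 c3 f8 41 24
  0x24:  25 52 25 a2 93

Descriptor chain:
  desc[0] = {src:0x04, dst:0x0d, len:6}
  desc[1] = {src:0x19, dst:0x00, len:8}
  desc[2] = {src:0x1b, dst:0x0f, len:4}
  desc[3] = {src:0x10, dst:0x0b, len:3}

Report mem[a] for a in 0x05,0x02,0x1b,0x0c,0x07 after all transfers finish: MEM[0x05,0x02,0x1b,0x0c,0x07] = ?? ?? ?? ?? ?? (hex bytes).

[0] 0x04->0x0d len=6 : 66 80 82 a3 ed 82
[1] 0x19->0x00 len=8 : 07 91 61 41 3c 45 c1 c3
[2] 0x1b->0x0f len=4 : 61 41 3c 45
[3] 0x10->0x0b len=3 : 41 3c 45
query mem[0x05]=0x45, mem[0x02]=0x61, mem[0x1b]=0x61, mem[0x0c]=0x3c, mem[0x07]=0xc3

MEM[0x05,0x02,0x1b,0x0c,0x07] = 45 61 61 3c c3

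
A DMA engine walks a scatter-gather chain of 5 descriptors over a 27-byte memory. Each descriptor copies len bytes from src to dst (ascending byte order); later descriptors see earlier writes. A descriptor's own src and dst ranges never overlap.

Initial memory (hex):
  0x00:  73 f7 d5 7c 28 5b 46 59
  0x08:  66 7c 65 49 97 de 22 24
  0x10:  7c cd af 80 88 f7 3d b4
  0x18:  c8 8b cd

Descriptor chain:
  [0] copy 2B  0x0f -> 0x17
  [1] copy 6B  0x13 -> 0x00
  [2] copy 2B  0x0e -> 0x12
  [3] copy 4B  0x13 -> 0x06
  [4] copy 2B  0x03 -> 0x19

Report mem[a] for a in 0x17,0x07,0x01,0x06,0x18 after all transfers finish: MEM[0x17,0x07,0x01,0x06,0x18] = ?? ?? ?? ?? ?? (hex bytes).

#0 dst[0x17+2] := {0x24,0x7c}
#1 dst[0x00+6] := {0x80,0x88,0xf7,0x3d,0x24,0x7c}
#2 dst[0x12+2] := {0x22,0x24}
#3 dst[0x06+4] := {0x24,0x88,0xf7,0x3d}
#4 dst[0x19+2] := {0x3d,0x24}
query mem[0x17]=0x24, mem[0x07]=0x88, mem[0x01]=0x88, mem[0x06]=0x24, mem[0x18]=0x7c

MEM[0x17,0x07,0x01,0x06,0x18] = 24 88 88 24 7c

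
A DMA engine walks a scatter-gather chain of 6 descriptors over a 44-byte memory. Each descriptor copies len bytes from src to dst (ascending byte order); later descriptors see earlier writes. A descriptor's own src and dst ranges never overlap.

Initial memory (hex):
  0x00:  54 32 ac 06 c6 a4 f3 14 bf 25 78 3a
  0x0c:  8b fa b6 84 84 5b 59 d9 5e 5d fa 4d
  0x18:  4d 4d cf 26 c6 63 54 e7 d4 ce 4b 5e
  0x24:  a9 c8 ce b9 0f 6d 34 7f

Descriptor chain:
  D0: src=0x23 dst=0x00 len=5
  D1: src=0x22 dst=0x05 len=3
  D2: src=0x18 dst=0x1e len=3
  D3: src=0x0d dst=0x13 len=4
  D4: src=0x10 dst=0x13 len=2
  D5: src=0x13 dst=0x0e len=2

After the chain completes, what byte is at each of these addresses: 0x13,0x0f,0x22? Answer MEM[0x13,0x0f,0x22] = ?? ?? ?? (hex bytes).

MEM[0x13,0x0f,0x22] = 84 5b 4b

D0: mem[0x00..0x04] <- [5e a9 c8 ce b9]
D1: mem[0x05..0x07] <- [4b 5e a9]
D2: mem[0x1e..0x20] <- [4d 4d cf]
D3: mem[0x13..0x16] <- [fa b6 84 84]
D4: mem[0x13..0x14] <- [84 5b]
D5: mem[0x0e..0x0f] <- [84 5b]
query mem[0x13]=0x84, mem[0x0f]=0x5b, mem[0x22]=0x4b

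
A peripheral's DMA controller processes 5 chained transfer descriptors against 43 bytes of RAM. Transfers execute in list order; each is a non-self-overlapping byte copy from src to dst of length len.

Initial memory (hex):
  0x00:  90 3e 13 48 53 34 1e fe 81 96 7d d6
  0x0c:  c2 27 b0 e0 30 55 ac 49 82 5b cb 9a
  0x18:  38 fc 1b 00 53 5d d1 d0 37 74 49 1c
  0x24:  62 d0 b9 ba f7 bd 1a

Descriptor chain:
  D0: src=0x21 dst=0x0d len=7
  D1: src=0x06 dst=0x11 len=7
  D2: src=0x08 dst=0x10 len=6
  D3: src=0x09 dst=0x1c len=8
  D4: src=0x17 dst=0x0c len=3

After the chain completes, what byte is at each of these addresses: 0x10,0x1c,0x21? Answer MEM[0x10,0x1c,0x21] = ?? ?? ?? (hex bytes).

MEM[0x10,0x1c,0x21] = 81 96 49

D0: mem[0x0d..0x13] <- [74 49 1c 62 d0 b9 ba]
D1: mem[0x11..0x17] <- [1e fe 81 96 7d d6 c2]
D2: mem[0x10..0x15] <- [81 96 7d d6 c2 74]
D3: mem[0x1c..0x23] <- [96 7d d6 c2 74 49 1c 81]
D4: mem[0x0c..0x0e] <- [c2 38 fc]
query mem[0x10]=0x81, mem[0x1c]=0x96, mem[0x21]=0x49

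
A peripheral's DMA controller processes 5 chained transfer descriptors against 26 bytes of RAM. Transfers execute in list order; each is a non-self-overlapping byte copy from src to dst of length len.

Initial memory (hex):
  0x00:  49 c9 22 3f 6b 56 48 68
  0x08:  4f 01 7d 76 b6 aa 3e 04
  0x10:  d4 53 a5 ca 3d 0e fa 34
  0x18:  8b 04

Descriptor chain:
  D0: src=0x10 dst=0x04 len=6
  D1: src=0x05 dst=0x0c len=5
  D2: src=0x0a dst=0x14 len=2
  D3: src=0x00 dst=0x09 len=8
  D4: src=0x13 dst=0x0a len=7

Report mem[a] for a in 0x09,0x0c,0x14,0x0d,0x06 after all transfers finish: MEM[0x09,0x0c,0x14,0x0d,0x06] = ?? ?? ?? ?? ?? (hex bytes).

#0 dst[0x04+6] := {0xd4,0x53,0xa5,0xca,0x3d,0x0e}
#1 dst[0x0c+5] := {0x53,0xa5,0xca,0x3d,0x0e}
#2 dst[0x14+2] := {0x7d,0x76}
#3 dst[0x09+8] := {0x49,0xc9,0x22,0x3f,0xd4,0x53,0xa5,0xca}
#4 dst[0x0a+7] := {0xca,0x7d,0x76,0xfa,0x34,0x8b,0x04}
query mem[0x09]=0x49, mem[0x0c]=0x76, mem[0x14]=0x7d, mem[0x0d]=0xfa, mem[0x06]=0xa5

MEM[0x09,0x0c,0x14,0x0d,0x06] = 49 76 7d fa a5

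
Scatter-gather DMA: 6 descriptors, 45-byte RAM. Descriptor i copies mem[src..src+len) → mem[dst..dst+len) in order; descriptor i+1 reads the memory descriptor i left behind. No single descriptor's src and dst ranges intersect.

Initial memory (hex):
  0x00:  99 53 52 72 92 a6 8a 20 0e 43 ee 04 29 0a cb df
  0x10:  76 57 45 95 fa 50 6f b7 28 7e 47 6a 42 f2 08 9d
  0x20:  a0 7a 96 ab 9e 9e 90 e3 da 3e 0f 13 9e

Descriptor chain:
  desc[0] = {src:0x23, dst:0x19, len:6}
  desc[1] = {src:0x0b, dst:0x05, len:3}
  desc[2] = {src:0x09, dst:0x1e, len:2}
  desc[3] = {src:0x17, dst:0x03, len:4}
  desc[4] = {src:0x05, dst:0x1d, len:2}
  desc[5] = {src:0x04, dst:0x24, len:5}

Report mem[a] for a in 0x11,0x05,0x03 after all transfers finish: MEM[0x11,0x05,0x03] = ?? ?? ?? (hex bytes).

#0 dst[0x19+6] := {0xab,0x9e,0x9e,0x90,0xe3,0xda}
#1 dst[0x05+3] := {0x04,0x29,0x0a}
#2 dst[0x1e+2] := {0x43,0xee}
#3 dst[0x03+4] := {0xb7,0x28,0xab,0x9e}
#4 dst[0x1d+2] := {0xab,0x9e}
#5 dst[0x24+5] := {0x28,0xab,0x9e,0x0a,0x0e}
query mem[0x11]=0x57, mem[0x05]=0xab, mem[0x03]=0xb7

MEM[0x11,0x05,0x03] = 57 ab b7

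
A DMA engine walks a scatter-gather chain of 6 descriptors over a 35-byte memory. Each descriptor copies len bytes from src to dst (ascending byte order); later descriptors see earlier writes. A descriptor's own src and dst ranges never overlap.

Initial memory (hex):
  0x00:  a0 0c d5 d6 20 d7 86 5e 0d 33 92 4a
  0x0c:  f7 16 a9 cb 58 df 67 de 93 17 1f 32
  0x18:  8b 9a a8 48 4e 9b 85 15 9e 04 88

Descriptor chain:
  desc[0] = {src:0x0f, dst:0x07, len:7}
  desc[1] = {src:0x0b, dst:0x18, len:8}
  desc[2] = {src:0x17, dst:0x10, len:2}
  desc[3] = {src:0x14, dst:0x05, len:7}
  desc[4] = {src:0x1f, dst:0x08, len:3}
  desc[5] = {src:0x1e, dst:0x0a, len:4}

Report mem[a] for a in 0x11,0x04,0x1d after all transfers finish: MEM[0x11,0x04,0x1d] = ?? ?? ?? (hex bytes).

D0: mem[0x07..0x0d] <- [cb 58 df 67 de 93 17]
D1: mem[0x18..0x1f] <- [de 93 17 a9 cb 58 df 67]
D2: mem[0x10..0x11] <- [32 de]
D3: mem[0x05..0x0b] <- [93 17 1f 32 de 93 17]
D4: mem[0x08..0x0a] <- [67 9e 04]
D5: mem[0x0a..0x0d] <- [df 67 9e 04]
query mem[0x11]=0xde, mem[0x04]=0x20, mem[0x1d]=0x58

MEM[0x11,0x04,0x1d] = de 20 58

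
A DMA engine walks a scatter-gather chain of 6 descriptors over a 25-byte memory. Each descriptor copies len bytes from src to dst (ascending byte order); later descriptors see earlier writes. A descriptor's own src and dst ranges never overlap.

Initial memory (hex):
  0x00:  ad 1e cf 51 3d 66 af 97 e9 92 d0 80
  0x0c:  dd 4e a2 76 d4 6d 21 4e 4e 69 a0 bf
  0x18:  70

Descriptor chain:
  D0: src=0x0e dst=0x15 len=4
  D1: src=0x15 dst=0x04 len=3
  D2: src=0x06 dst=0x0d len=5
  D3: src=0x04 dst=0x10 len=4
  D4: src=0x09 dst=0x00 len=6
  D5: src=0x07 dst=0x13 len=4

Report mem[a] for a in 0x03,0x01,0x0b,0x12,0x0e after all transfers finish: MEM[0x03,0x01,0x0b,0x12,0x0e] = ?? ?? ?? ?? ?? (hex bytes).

MEM[0x03,0x01,0x0b,0x12,0x0e] = dd d0 80 d4 97

  after D0: wrote 4B at 0x15 = a276d46d
  after D1: wrote 3B at 0x04 = a276d4
  after D2: wrote 5B at 0x0d = d497e992d0
  after D3: wrote 4B at 0x10 = a276d497
  after D4: wrote 6B at 0x00 = 92d080ddd497
  after D5: wrote 4B at 0x13 = 97e992d0
query mem[0x03]=0xdd, mem[0x01]=0xd0, mem[0x0b]=0x80, mem[0x12]=0xd4, mem[0x0e]=0x97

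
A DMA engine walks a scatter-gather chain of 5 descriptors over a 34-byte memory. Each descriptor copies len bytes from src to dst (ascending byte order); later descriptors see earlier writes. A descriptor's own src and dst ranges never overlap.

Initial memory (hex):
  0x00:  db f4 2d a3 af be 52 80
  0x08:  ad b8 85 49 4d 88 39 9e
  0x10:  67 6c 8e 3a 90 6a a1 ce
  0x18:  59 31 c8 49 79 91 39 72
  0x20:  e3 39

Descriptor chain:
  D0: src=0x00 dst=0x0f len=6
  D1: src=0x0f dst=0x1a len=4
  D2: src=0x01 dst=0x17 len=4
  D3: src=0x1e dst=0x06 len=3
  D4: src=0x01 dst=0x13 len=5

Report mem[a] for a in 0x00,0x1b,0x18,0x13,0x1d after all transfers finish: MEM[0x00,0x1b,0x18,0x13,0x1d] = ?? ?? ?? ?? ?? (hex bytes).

#0 dst[0x0f+6] := {0xdb,0xf4,0x2d,0xa3,0xaf,0xbe}
#1 dst[0x1a+4] := {0xdb,0xf4,0x2d,0xa3}
#2 dst[0x17+4] := {0xf4,0x2d,0xa3,0xaf}
#3 dst[0x06+3] := {0x39,0x72,0xe3}
#4 dst[0x13+5] := {0xf4,0x2d,0xa3,0xaf,0xbe}
query mem[0x00]=0xdb, mem[0x1b]=0xf4, mem[0x18]=0x2d, mem[0x13]=0xf4, mem[0x1d]=0xa3

MEM[0x00,0x1b,0x18,0x13,0x1d] = db f4 2d f4 a3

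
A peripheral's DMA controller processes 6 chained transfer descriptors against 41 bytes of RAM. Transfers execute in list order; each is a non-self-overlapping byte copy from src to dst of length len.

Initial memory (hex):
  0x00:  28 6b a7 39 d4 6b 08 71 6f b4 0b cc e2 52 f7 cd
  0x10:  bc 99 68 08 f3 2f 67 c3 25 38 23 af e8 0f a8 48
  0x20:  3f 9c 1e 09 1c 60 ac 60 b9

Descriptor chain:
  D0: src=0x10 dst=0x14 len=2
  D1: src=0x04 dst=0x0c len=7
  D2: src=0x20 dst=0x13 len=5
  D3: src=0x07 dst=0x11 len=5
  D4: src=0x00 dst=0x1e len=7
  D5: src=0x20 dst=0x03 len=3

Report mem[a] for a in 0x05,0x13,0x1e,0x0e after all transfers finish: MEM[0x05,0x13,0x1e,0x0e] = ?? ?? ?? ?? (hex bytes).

MEM[0x05,0x13,0x1e,0x0e] = d4 b4 28 08

#0 dst[0x14+2] := {0xbc,0x99}
#1 dst[0x0c+7] := {0xd4,0x6b,0x08,0x71,0x6f,0xb4,0x0b}
#2 dst[0x13+5] := {0x3f,0x9c,0x1e,0x09,0x1c}
#3 dst[0x11+5] := {0x71,0x6f,0xb4,0x0b,0xcc}
#4 dst[0x1e+7] := {0x28,0x6b,0xa7,0x39,0xd4,0x6b,0x08}
#5 dst[0x03+3] := {0xa7,0x39,0xd4}
query mem[0x05]=0xd4, mem[0x13]=0xb4, mem[0x1e]=0x28, mem[0x0e]=0x08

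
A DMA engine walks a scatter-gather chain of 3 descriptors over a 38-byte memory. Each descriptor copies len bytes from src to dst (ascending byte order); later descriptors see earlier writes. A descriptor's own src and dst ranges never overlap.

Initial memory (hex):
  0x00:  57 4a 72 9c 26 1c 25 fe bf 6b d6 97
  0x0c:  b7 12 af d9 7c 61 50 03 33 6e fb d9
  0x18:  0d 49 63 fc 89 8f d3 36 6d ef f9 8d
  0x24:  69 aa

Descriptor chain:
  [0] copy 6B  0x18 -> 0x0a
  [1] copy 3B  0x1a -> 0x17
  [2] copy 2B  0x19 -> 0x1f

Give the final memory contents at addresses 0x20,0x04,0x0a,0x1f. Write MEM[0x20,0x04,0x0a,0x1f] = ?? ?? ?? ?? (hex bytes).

MEM[0x20,0x04,0x0a,0x1f] = 63 26 0d 89

  after D0: wrote 6B at 0x0a = 0d4963fc898f
  after D1: wrote 3B at 0x17 = 63fc89
  after D2: wrote 2B at 0x1f = 8963
query mem[0x20]=0x63, mem[0x04]=0x26, mem[0x0a]=0x0d, mem[0x1f]=0x89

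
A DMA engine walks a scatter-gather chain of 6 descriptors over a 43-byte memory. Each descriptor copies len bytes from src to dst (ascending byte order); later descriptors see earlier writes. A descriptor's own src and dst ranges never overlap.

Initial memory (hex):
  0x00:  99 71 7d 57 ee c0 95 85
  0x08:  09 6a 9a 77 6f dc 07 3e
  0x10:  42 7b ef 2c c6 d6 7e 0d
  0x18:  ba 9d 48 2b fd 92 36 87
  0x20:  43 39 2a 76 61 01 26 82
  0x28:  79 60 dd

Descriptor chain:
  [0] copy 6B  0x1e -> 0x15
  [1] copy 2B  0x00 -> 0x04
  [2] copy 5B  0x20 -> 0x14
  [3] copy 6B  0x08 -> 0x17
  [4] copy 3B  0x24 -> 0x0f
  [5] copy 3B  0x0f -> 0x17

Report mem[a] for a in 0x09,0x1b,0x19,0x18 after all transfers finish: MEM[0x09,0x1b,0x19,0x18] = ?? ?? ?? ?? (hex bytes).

[0] 0x1e->0x15 len=6 : 36 87 43 39 2a 76
[1] 0x00->0x04 len=2 : 99 71
[2] 0x20->0x14 len=5 : 43 39 2a 76 61
[3] 0x08->0x17 len=6 : 09 6a 9a 77 6f dc
[4] 0x24->0x0f len=3 : 61 01 26
[5] 0x0f->0x17 len=3 : 61 01 26
query mem[0x09]=0x6a, mem[0x1b]=0x6f, mem[0x19]=0x26, mem[0x18]=0x01

MEM[0x09,0x1b,0x19,0x18] = 6a 6f 26 01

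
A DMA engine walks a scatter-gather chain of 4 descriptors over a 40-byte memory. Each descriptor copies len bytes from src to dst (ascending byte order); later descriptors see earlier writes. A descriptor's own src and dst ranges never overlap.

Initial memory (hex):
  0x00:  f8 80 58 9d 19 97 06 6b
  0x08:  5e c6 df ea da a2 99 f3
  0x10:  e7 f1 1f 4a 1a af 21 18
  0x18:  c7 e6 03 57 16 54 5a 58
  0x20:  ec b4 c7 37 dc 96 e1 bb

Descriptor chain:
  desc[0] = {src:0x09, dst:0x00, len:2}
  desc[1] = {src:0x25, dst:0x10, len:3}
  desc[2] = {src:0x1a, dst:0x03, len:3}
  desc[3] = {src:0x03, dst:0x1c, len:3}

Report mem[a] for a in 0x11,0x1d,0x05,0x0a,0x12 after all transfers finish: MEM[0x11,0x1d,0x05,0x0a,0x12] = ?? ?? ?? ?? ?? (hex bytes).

#0 dst[0x00+2] := {0xc6,0xdf}
#1 dst[0x10+3] := {0x96,0xe1,0xbb}
#2 dst[0x03+3] := {0x03,0x57,0x16}
#3 dst[0x1c+3] := {0x03,0x57,0x16}
query mem[0x11]=0xe1, mem[0x1d]=0x57, mem[0x05]=0x16, mem[0x0a]=0xdf, mem[0x12]=0xbb

MEM[0x11,0x1d,0x05,0x0a,0x12] = e1 57 16 df bb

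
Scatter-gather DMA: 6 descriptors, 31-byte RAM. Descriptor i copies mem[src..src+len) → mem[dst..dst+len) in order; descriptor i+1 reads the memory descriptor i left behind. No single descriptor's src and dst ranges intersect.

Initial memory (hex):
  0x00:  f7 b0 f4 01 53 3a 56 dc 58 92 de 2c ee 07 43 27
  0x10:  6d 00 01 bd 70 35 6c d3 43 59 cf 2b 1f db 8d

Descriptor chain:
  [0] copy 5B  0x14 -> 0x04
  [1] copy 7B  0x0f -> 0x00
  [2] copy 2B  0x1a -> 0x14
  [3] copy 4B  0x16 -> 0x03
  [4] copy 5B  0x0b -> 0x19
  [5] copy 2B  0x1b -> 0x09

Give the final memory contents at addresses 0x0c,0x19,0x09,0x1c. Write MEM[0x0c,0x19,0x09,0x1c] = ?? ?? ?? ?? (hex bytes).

  after D0: wrote 5B at 0x04 = 70356cd343
  after D1: wrote 7B at 0x00 = 276d0001bd7035
  after D2: wrote 2B at 0x14 = cf2b
  after D3: wrote 4B at 0x03 = 6cd34359
  after D4: wrote 5B at 0x19 = 2cee074327
  after D5: wrote 2B at 0x09 = 0743
query mem[0x0c]=0xee, mem[0x19]=0x2c, mem[0x09]=0x07, mem[0x1c]=0x43

MEM[0x0c,0x19,0x09,0x1c] = ee 2c 07 43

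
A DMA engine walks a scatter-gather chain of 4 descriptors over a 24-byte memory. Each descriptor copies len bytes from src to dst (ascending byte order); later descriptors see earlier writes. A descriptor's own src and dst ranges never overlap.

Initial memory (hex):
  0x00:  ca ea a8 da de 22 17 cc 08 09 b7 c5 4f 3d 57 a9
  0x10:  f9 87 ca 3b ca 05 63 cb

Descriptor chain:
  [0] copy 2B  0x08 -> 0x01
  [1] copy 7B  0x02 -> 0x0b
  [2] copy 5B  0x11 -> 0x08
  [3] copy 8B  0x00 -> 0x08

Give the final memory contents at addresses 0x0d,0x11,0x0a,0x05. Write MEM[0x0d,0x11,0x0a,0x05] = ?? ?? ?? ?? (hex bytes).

D0: mem[0x01..0x02] <- [08 09]
D1: mem[0x0b..0x11] <- [09 da de 22 17 cc 08]
D2: mem[0x08..0x0c] <- [08 ca 3b ca 05]
D3: mem[0x08..0x0f] <- [ca 08 09 da de 22 17 cc]
query mem[0x0d]=0x22, mem[0x11]=0x08, mem[0x0a]=0x09, mem[0x05]=0x22

MEM[0x0d,0x11,0x0a,0x05] = 22 08 09 22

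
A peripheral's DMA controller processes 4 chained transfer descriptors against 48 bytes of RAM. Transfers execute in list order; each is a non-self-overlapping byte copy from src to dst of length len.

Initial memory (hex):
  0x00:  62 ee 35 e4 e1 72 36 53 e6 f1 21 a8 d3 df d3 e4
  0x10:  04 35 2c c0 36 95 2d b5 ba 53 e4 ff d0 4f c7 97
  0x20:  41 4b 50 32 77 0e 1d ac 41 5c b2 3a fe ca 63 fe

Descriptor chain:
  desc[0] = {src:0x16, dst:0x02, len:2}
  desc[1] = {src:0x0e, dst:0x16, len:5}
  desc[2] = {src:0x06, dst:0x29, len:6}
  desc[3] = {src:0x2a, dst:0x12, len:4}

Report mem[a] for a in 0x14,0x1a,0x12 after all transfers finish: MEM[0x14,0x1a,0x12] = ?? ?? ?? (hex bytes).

D0: mem[0x02..0x03] <- [2d b5]
D1: mem[0x16..0x1a] <- [d3 e4 04 35 2c]
D2: mem[0x29..0x2e] <- [36 53 e6 f1 21 a8]
D3: mem[0x12..0x15] <- [53 e6 f1 21]
query mem[0x14]=0xf1, mem[0x1a]=0x2c, mem[0x12]=0x53

MEM[0x14,0x1a,0x12] = f1 2c 53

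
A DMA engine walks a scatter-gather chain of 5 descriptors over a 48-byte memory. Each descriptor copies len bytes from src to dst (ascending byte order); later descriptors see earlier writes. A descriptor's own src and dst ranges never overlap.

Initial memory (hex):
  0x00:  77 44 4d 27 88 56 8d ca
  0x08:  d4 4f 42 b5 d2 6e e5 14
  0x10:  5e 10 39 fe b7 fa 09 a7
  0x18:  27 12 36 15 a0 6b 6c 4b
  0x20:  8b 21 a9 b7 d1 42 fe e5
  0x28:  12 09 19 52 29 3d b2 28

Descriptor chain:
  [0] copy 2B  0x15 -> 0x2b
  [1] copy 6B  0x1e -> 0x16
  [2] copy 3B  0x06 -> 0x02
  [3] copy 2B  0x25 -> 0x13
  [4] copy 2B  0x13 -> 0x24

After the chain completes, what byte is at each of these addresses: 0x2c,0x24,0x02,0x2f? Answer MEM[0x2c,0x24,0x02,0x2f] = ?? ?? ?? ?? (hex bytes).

MEM[0x2c,0x24,0x02,0x2f] = 09 42 8d 28

[0] 0x15->0x2b len=2 : fa 09
[1] 0x1e->0x16 len=6 : 6c 4b 8b 21 a9 b7
[2] 0x06->0x02 len=3 : 8d ca d4
[3] 0x25->0x13 len=2 : 42 fe
[4] 0x13->0x24 len=2 : 42 fe
query mem[0x2c]=0x09, mem[0x24]=0x42, mem[0x02]=0x8d, mem[0x2f]=0x28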